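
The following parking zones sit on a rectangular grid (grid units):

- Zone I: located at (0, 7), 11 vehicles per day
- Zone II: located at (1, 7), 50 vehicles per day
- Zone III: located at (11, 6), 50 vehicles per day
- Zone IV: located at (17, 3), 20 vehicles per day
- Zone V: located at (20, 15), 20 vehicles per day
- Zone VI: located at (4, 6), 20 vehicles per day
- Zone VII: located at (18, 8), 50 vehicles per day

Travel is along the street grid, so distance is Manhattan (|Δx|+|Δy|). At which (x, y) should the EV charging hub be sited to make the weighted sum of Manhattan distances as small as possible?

Manhattan distance separates: Σwᵢ(|x−xᵢ|+|y−yᵢ|) = Σwᵢ|x−xᵢ| + Σwᵢ|y−yᵢ|, so x and y are optimised independently as 1-D weighted medians.
Total weight W = 221; half = 110.5.
x-coordinate, sorted with cumulative weight:
  x=0 (Zone I, w=11) cum 11
  x=1 (Zone II, w=50) cum 61
  x=4 (Zone VI, w=20) cum 81
  x=11 (Zone III, w=50) cum 131  ← median
  x=17 (Zone IV, w=20) cum 151
  x=18 (Zone VII, w=50) cum 201
  x=20 (Zone V, w=20) cum 221
⇒ x* = 11
y-coordinate, sorted with cumulative weight:
  y=3 (Zone IV, w=20) cum 20
  y=6 (Zone III, w=50) cum 70
  y=6 (Zone VI, w=20) cum 90
  y=7 (Zone I, w=11) cum 101
  y=7 (Zone II, w=50) cum 151  ← median
  y=8 (Zone VII, w=50) cum 201
  y=15 (Zone V, w=20) cum 221
⇒ y* = 7

(11, 7)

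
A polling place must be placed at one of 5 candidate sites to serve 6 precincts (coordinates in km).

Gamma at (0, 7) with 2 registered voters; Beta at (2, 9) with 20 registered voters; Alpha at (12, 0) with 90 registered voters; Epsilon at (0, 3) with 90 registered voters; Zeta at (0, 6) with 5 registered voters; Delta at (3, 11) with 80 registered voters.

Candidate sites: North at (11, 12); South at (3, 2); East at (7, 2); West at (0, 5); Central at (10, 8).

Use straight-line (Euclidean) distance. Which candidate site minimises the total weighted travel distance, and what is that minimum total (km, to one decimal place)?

West, total 1985.1 km

Total weighted distance at each candidate:
  North (11, 12): total = 3284.4
  South (3, 2): total = 2012.4
  East (7, 2): total = 2138.5
  West (0, 5): total = 1985.1
  Central (10, 8): total = 2590.0
Minimum is at West with total 1985.1 km.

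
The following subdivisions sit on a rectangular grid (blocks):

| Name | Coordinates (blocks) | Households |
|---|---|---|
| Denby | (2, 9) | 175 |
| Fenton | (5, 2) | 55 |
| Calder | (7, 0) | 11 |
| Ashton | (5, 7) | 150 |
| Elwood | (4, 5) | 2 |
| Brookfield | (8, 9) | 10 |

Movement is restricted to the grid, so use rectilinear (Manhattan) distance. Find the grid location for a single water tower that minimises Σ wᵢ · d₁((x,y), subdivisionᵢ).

(5, 7)

Manhattan distance separates: Σwᵢ(|x−xᵢ|+|y−yᵢ|) = Σwᵢ|x−xᵢ| + Σwᵢ|y−yᵢ|, so x and y are optimised independently as 1-D weighted medians.
Total weight W = 403; half = 201.5.
x-coordinate, sorted with cumulative weight:
  x=2 (Denby, w=175) cum 175
  x=4 (Elwood, w=2) cum 177
  x=5 (Fenton, w=55) cum 232  ← median
  x=5 (Ashton, w=150) cum 382
  x=7 (Calder, w=11) cum 393
  x=8 (Brookfield, w=10) cum 403
⇒ x* = 5
y-coordinate, sorted with cumulative weight:
  y=0 (Calder, w=11) cum 11
  y=2 (Fenton, w=55) cum 66
  y=5 (Elwood, w=2) cum 68
  y=7 (Ashton, w=150) cum 218  ← median
  y=9 (Denby, w=175) cum 393
  y=9 (Brookfield, w=10) cum 403
⇒ y* = 7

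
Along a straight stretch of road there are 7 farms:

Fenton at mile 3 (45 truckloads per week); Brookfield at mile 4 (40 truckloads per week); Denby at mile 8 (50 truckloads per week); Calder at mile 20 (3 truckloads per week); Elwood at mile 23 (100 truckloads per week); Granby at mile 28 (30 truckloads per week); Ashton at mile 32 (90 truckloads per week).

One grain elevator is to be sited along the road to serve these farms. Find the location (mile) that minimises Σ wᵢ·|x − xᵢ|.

For a sum of weighted absolute distances on a line, the optimum is the weighted median (not the mean). Total weight W = 358; half-weight = 179.
Sort by position and accumulate weight:
  mile 3 (Fenton, w=45) → cum 45
  mile 4 (Brookfield, w=40) → cum 85
  mile 8 (Denby, w=50) → cum 135
  mile 20 (Calder, w=3) → cum 138
  mile 23 (Elwood, w=100) → cum 238  ≥ 179 → median here
  mile 28 (Granby, w=30) → cum 268
  mile 32 (Ashton, w=90) → cum 358
Optimal location: mile 23.

x = 23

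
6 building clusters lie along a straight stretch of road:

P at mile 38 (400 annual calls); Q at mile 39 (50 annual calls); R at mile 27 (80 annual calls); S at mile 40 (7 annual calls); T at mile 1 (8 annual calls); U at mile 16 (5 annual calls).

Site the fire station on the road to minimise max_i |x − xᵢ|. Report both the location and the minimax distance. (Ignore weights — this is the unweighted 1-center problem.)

location 20.5, max distance 19.5

The 1-center on a line is the midpoint of the two extreme points: leftmost at 1, rightmost at 40.
Optimal location = (1 + 40)/2 = 20.5; maximum distance = (40 − 1)/2 = 19.5.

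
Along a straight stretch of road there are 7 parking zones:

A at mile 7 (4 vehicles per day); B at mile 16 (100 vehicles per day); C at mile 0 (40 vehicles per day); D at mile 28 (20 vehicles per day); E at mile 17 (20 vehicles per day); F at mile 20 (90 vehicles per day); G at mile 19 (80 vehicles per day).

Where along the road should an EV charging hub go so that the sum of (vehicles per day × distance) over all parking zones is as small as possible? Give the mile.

For a sum of weighted absolute distances on a line, the optimum is the weighted median (not the mean). Total weight W = 354; half-weight = 177.
Sort by position and accumulate weight:
  mile 0 (C, w=40) → cum 40
  mile 7 (A, w=4) → cum 44
  mile 16 (B, w=100) → cum 144
  mile 17 (E, w=20) → cum 164
  mile 19 (G, w=80) → cum 244  ≥ 177 → median here
  mile 20 (F, w=90) → cum 334
  mile 28 (D, w=20) → cum 354
Optimal location: mile 19.

x = 19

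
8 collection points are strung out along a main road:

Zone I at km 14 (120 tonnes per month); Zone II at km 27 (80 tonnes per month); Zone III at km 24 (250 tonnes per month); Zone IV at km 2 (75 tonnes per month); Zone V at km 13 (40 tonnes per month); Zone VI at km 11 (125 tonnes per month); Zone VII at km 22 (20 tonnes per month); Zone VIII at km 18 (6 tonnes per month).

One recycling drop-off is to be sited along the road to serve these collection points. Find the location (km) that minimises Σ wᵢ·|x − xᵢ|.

x = 14

For a sum of weighted absolute distances on a line, the optimum is the weighted median (not the mean). Total weight W = 716; half-weight = 358.
Sort by position and accumulate weight:
  km 2 (Zone IV, w=75) → cum 75
  km 11 (Zone VI, w=125) → cum 200
  km 13 (Zone V, w=40) → cum 240
  km 14 (Zone I, w=120) → cum 360  ≥ 358 → median here
  km 18 (Zone VIII, w=6) → cum 366
  km 22 (Zone VII, w=20) → cum 386
  km 24 (Zone III, w=250) → cum 636
  km 27 (Zone II, w=80) → cum 716
Optimal location: km 14.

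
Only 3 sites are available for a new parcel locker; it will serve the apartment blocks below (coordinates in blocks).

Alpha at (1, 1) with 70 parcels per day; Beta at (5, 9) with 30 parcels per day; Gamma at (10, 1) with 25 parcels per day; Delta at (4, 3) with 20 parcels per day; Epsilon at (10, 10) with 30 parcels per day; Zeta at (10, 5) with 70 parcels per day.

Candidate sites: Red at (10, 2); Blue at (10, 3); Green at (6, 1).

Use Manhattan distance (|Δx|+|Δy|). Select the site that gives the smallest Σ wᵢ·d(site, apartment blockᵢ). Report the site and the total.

Blue, total 1620 blocks

Total weighted distance at each candidate:
  Red (10, 2): total = 1675
  Blue (10, 3): total = 1620
  Green (6, 1): total = 1750
Minimum is at Blue with total 1620 blocks.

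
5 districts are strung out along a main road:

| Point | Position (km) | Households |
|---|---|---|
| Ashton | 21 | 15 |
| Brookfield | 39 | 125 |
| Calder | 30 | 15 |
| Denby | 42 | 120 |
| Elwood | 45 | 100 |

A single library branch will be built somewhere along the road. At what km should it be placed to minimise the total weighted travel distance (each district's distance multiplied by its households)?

For a sum of weighted absolute distances on a line, the optimum is the weighted median (not the mean). Total weight W = 375; half-weight = 187.5.
Sort by position and accumulate weight:
  km 21 (Ashton, w=15) → cum 15
  km 30 (Calder, w=15) → cum 30
  km 39 (Brookfield, w=125) → cum 155
  km 42 (Denby, w=120) → cum 275  ≥ 187.5 → median here
  km 45 (Elwood, w=100) → cum 375
Optimal location: km 42.

x = 42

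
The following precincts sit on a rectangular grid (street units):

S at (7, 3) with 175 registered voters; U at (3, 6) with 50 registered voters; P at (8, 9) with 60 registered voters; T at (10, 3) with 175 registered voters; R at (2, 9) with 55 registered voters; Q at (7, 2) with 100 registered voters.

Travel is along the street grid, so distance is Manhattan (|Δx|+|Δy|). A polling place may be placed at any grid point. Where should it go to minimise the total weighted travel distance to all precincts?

(7, 3)

Manhattan distance separates: Σwᵢ(|x−xᵢ|+|y−yᵢ|) = Σwᵢ|x−xᵢ| + Σwᵢ|y−yᵢ|, so x and y are optimised independently as 1-D weighted medians.
Total weight W = 615; half = 307.5.
x-coordinate, sorted with cumulative weight:
  x=2 (R, w=55) cum 55
  x=3 (U, w=50) cum 105
  x=7 (S, w=175) cum 280
  x=7 (Q, w=100) cum 380  ← median
  x=8 (P, w=60) cum 440
  x=10 (T, w=175) cum 615
⇒ x* = 7
y-coordinate, sorted with cumulative weight:
  y=2 (Q, w=100) cum 100
  y=3 (S, w=175) cum 275
  y=3 (T, w=175) cum 450  ← median
  y=6 (U, w=50) cum 500
  y=9 (P, w=60) cum 560
  y=9 (R, w=55) cum 615
⇒ y* = 3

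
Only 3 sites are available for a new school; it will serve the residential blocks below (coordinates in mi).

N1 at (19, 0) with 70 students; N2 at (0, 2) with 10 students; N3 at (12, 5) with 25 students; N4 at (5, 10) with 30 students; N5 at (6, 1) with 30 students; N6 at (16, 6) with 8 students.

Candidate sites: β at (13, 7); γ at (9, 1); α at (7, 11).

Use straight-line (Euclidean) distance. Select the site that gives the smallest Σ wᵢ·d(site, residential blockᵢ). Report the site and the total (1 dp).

Total weighted distance at each candidate:
  β (13, 7): total = 1398.8
  γ (9, 1): total = 1373.3
  α (7, 11): total = 1899.7
Minimum is at γ with total 1373.3 mi.

γ, total 1373.3 mi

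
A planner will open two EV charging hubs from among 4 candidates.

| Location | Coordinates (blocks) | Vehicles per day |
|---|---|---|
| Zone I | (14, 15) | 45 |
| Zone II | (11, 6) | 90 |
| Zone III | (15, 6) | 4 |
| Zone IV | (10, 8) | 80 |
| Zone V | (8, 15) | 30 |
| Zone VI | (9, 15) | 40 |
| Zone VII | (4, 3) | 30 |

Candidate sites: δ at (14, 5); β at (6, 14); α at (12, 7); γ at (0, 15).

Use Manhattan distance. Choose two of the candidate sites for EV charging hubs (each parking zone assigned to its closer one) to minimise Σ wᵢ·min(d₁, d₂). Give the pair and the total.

{β, α}, total 1451

Evaluate every pair (each demand assigned to the nearer of the two):
  {β, α}: total = 1451
  {α, γ}: total = 1846
  {δ, β}: total = 1943
  {δ, α}: total = 2038
  {δ, γ}: total = 2338
  {β, γ}: total = 3083
Best pair: {β, α} with total 1451.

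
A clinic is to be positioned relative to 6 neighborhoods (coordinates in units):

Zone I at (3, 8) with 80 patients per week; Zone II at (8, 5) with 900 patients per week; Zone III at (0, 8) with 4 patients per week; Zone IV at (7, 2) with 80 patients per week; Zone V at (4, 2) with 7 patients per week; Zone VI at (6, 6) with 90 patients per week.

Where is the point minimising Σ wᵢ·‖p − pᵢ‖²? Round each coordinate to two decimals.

The minimiser of Σwᵢ‖p−pᵢ‖² is the weighted centroid p* = (Σwᵢpᵢ)/(Σwᵢ).
Σwᵢ = 1161.
Σwᵢxᵢ = 80·3 + 900·8 + 4·0 + 80·7 + 7·4 + 90·6 = 8568.
Σwᵢyᵢ = 80·8 + 900·5 + 4·8 + 80·2 + 7·2 + 90·6 = 5886.
x* = 8568/1161 = 7.38, y* = 5886/1161 = 5.07.

(7.38, 5.07)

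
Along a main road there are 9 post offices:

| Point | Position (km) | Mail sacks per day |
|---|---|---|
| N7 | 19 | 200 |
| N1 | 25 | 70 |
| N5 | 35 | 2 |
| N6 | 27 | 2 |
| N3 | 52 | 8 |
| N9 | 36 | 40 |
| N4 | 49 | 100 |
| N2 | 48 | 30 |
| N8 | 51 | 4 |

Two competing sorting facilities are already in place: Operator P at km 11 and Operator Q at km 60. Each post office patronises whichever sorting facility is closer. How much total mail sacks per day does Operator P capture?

274

The indifferent point is the midpoint (11+60)/2 = 35.5; post offices left of it (closer to Operator P at 11) go to Operator P, those right go to Operator Q.
  N7 at 19 (w=200) → Operator P
  N1 at 25 (w=70) → Operator P
  N6 at 27 (w=2) → Operator P
  N5 at 35 (w=2) → Operator P
  N9 at 36 (w=40) → Operator Q
  N2 at 48 (w=30) → Operator Q
  N4 at 49 (w=100) → Operator Q
  N8 at 51 (w=4) → Operator Q
  N3 at 52 (w=8) → Operator Q
Operator P captures 274; Operator Q captures 182.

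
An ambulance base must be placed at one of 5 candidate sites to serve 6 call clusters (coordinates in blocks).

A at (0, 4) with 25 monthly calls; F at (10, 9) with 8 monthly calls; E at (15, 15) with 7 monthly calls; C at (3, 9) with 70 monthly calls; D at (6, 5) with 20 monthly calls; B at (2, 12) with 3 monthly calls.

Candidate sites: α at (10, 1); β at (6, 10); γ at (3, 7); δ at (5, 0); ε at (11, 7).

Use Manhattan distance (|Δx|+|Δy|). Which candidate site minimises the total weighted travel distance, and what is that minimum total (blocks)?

Total weighted distance at each candidate:
  α (10, 1): total = 1789
  β (6, 10): total = 836
  γ (3, 7): total = 620
  δ (5, 0): total = 1447
  ε (11, 7): total = 1340
Minimum is at γ with total 620 blocks.

γ, total 620 blocks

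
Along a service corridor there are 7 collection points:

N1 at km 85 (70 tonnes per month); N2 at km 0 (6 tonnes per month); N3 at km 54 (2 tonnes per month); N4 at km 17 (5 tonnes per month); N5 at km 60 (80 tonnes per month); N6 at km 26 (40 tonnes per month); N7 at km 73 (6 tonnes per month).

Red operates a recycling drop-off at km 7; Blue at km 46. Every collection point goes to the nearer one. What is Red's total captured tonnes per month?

The indifferent point is the midpoint (7+46)/2 = 26.5; collection points left of it (closer to Red at 7) go to Red, those right go to Blue.
  N2 at 0 (w=6) → Red
  N4 at 17 (w=5) → Red
  N6 at 26 (w=40) → Red
  N3 at 54 (w=2) → Blue
  N5 at 60 (w=80) → Blue
  N7 at 73 (w=6) → Blue
  N1 at 85 (w=70) → Blue
Red captures 51; Blue captures 158.

51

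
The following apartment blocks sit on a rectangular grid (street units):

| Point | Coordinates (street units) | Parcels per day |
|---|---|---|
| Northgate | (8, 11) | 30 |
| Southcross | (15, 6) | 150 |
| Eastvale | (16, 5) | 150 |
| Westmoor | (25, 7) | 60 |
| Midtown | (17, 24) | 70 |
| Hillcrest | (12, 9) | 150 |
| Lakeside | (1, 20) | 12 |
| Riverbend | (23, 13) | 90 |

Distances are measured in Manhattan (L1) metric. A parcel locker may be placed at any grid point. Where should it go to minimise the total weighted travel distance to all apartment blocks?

(16, 7)

Manhattan distance separates: Σwᵢ(|x−xᵢ|+|y−yᵢ|) = Σwᵢ|x−xᵢ| + Σwᵢ|y−yᵢ|, so x and y are optimised independently as 1-D weighted medians.
Total weight W = 712; half = 356.
x-coordinate, sorted with cumulative weight:
  x=1 (Lakeside, w=12) cum 12
  x=8 (Northgate, w=30) cum 42
  x=12 (Hillcrest, w=150) cum 192
  x=15 (Southcross, w=150) cum 342
  x=16 (Eastvale, w=150) cum 492  ← median
  x=17 (Midtown, w=70) cum 562
  x=23 (Riverbend, w=90) cum 652
  x=25 (Westmoor, w=60) cum 712
⇒ x* = 16
y-coordinate, sorted with cumulative weight:
  y=5 (Eastvale, w=150) cum 150
  y=6 (Southcross, w=150) cum 300
  y=7 (Westmoor, w=60) cum 360  ← median
  y=9 (Hillcrest, w=150) cum 510
  y=11 (Northgate, w=30) cum 540
  y=13 (Riverbend, w=90) cum 630
  y=20 (Lakeside, w=12) cum 642
  y=24 (Midtown, w=70) cum 712
⇒ y* = 7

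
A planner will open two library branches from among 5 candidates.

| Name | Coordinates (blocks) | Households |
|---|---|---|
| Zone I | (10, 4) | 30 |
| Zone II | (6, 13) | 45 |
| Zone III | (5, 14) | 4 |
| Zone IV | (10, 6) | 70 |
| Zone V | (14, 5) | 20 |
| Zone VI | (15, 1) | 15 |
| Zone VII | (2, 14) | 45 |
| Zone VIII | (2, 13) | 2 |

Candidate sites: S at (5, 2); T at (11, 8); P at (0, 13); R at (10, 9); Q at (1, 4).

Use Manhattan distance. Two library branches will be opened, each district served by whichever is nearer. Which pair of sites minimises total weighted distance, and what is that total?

Evaluate every pair (each demand assigned to the nearer of the two):
  {T, P}: total = 1078
  {P, R}: total = 1148
  {R, Q}: total = 1630
  {T, R}: total = 1654
  {T, Q}: total = 1658
  {S, P}: total = 1678
  {S, R}: total = 1694
  {S, T}: total = 1846
  {P, Q}: total = 2008
  {S, Q}: total = 2348
Best pair: {T, P} with total 1078.

{T, P}, total 1078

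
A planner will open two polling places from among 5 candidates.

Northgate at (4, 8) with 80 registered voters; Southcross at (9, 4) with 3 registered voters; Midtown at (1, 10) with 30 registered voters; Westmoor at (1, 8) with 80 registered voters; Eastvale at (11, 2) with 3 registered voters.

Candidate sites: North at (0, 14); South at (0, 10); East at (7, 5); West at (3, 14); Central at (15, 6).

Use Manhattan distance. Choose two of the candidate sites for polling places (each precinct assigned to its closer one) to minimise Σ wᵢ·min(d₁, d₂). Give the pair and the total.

Evaluate every pair (each demand assigned to the nearer of the two):
  {South, East}: total = 780
  {South, Central}: total = 798
  {North, South}: total = 852
  {South, West}: total = 852
  {North, East}: total = 1220
  {East, West}: total = 1330
  {North, West}: total = 1378
  {West, Central}: total = 1428
  {North, Central}: total = 1558
  {East, Central}: total = 1560
Best pair: {South, East} with total 780.

{South, East}, total 780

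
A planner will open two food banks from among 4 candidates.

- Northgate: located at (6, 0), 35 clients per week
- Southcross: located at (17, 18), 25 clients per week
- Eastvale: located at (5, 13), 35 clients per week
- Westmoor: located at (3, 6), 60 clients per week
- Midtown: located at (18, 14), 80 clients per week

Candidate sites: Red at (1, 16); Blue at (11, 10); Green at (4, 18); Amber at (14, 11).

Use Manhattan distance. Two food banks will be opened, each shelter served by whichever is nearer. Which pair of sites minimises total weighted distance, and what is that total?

Evaluate every pair (each demand assigned to the nearer of the two):
  {Blue, Amber}: total = 2370
  {Red, Amber}: total = 2440
  {Green, Amber}: total = 2465
  {Blue, Green}: total = 2660
  {Red, Blue}: total = 2720
  {Red, Green}: total = 3395
Best pair: {Blue, Amber} with total 2370.

{Blue, Amber}, total 2370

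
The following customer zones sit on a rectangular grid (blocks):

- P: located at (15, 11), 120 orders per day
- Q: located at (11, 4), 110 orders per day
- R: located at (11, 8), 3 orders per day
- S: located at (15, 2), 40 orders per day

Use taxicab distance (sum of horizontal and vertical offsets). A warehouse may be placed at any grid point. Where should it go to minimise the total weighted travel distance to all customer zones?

(15, 4)

Manhattan distance separates: Σwᵢ(|x−xᵢ|+|y−yᵢ|) = Σwᵢ|x−xᵢ| + Σwᵢ|y−yᵢ|, so x and y are optimised independently as 1-D weighted medians.
Total weight W = 273; half = 136.5.
x-coordinate, sorted with cumulative weight:
  x=11 (Q, w=110) cum 110
  x=11 (R, w=3) cum 113
  x=15 (P, w=120) cum 233  ← median
  x=15 (S, w=40) cum 273
⇒ x* = 15
y-coordinate, sorted with cumulative weight:
  y=2 (S, w=40) cum 40
  y=4 (Q, w=110) cum 150  ← median
  y=8 (R, w=3) cum 153
  y=11 (P, w=120) cum 273
⇒ y* = 4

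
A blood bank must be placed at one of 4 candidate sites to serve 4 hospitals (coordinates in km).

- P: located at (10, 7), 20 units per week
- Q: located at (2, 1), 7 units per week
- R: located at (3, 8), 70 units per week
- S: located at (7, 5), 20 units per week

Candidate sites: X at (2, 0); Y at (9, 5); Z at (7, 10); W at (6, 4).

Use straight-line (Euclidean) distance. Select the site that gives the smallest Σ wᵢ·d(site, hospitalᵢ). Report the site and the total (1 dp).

W, total 513.3 km

Total weighted distance at each candidate:
  X (2, 0): total = 925.4
  Y (9, 5): total = 610.7
  Z (7, 10): total = 570.0
  W (6, 4): total = 513.3
Minimum is at W with total 513.3 km.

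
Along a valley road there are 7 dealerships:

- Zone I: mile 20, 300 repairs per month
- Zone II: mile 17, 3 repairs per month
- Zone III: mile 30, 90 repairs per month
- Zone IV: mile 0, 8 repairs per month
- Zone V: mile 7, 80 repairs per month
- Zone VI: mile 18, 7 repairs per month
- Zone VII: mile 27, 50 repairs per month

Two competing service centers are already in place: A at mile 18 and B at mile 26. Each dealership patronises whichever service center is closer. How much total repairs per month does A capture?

The indifferent point is the midpoint (18+26)/2 = 22; dealerships left of it (closer to A at 18) go to A, those right go to B.
  Zone IV at 0 (w=8) → A
  Zone V at 7 (w=80) → A
  Zone II at 17 (w=3) → A
  Zone VI at 18 (w=7) → A
  Zone I at 20 (w=300) → A
  Zone VII at 27 (w=50) → B
  Zone III at 30 (w=90) → B
A captures 398; B captures 140.

398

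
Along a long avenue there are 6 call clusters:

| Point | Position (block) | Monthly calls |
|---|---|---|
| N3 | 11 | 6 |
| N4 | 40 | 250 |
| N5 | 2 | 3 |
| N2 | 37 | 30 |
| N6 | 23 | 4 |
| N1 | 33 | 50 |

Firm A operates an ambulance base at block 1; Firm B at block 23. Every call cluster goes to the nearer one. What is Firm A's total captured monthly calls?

The indifferent point is the midpoint (1+23)/2 = 12; call clusters left of it (closer to Firm A at 1) go to Firm A, those right go to Firm B.
  N5 at 2 (w=3) → Firm A
  N3 at 11 (w=6) → Firm A
  N6 at 23 (w=4) → Firm B
  N1 at 33 (w=50) → Firm B
  N2 at 37 (w=30) → Firm B
  N4 at 40 (w=250) → Firm B
Firm A captures 9; Firm B captures 334.

9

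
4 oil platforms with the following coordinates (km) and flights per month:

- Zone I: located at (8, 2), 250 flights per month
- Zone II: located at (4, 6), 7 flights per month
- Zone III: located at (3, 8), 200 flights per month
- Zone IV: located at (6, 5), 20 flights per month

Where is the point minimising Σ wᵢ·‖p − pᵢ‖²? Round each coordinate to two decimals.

(5.76, 4.70)

The minimiser of Σwᵢ‖p−pᵢ‖² is the weighted centroid p* = (Σwᵢpᵢ)/(Σwᵢ).
Σwᵢ = 477.
Σwᵢxᵢ = 250·8 + 7·4 + 200·3 + 20·6 = 2748.
Σwᵢyᵢ = 250·2 + 7·6 + 200·8 + 20·5 = 2242.
x* = 2748/477 = 5.76, y* = 2242/477 = 4.70.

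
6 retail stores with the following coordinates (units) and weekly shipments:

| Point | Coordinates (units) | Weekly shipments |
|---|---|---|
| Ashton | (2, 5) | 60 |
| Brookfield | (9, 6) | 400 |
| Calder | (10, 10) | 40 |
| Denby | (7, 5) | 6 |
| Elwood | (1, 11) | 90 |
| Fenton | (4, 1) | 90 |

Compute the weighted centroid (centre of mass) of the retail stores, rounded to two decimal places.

The minimiser of Σwᵢ‖p−pᵢ‖² is the weighted centroid p* = (Σwᵢpᵢ)/(Σwᵢ).
Σwᵢ = 686.
Σwᵢxᵢ = 60·2 + 400·9 + 40·10 + 6·7 + 90·1 + 90·4 = 4612.
Σwᵢyᵢ = 60·5 + 400·6 + 40·10 + 6·5 + 90·11 + 90·1 = 4210.
x* = 4612/686 = 6.72, y* = 4210/686 = 6.14.

(6.72, 6.14)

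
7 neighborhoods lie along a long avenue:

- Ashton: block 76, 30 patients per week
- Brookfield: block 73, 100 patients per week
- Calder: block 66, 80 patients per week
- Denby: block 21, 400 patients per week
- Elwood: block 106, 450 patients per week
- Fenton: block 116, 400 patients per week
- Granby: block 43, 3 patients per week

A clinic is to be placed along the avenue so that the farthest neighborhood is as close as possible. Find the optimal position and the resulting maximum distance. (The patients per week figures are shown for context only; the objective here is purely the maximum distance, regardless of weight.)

The 1-center on a line is the midpoint of the two extreme points: leftmost at 21, rightmost at 116.
Optimal location = (21 + 116)/2 = 68.5; maximum distance = (116 − 21)/2 = 47.5.

location 68.5, max distance 47.5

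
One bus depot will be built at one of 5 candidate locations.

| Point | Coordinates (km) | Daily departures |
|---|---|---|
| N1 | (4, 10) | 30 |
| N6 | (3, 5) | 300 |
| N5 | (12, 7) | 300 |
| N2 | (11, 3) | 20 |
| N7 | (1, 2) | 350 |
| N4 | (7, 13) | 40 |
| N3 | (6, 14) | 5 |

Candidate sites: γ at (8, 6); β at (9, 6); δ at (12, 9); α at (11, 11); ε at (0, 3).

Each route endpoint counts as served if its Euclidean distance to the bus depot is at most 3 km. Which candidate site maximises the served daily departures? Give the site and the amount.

Coverage radius r = 3 km; a point is covered iff (Δx)²+(Δy)² ≤ 3² = 9.
  γ (8, 6): covers {none} → 0
  β (9, 6): covers {none} → 0
  δ (12, 9): covers {N5} → 300
  α (11, 11): covers {none} → 0
  ε (0, 3): covers {N7} → 350
Maximum coverage at ε: 350 daily departures.

ε, covering 350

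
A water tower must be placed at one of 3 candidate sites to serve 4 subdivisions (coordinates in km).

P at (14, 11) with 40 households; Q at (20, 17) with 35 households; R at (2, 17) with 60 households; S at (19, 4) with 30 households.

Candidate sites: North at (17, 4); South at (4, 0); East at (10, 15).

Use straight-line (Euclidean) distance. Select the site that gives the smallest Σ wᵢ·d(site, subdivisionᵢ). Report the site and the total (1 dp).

Total weighted distance at each candidate:
  North (17, 4): total = 2022.6
  South (4, 0): total = 2904.5
  East (10, 15): total = 1504.4
Minimum is at East with total 1504.4 km.

East, total 1504.4 km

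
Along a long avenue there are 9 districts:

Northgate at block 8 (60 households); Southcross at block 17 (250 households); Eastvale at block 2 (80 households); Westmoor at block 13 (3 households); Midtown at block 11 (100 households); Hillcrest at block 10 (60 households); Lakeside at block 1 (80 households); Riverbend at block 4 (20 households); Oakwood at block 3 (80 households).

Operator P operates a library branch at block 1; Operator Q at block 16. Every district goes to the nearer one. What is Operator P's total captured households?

320

The indifferent point is the midpoint (1+16)/2 = 8.5; districts left of it (closer to Operator P at 1) go to Operator P, those right go to Operator Q.
  Lakeside at 1 (w=80) → Operator P
  Eastvale at 2 (w=80) → Operator P
  Oakwood at 3 (w=80) → Operator P
  Riverbend at 4 (w=20) → Operator P
  Northgate at 8 (w=60) → Operator P
  Hillcrest at 10 (w=60) → Operator Q
  Midtown at 11 (w=100) → Operator Q
  Westmoor at 13 (w=3) → Operator Q
  Southcross at 17 (w=250) → Operator Q
Operator P captures 320; Operator Q captures 413.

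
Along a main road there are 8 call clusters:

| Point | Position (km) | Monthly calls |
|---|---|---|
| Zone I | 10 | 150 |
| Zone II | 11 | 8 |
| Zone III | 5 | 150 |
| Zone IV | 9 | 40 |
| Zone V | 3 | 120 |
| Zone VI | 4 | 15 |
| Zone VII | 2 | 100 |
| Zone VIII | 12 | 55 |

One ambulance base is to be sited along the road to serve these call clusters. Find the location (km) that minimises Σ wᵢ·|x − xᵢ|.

x = 5

For a sum of weighted absolute distances on a line, the optimum is the weighted median (not the mean). Total weight W = 638; half-weight = 319.
Sort by position and accumulate weight:
  km 2 (Zone VII, w=100) → cum 100
  km 3 (Zone V, w=120) → cum 220
  km 4 (Zone VI, w=15) → cum 235
  km 5 (Zone III, w=150) → cum 385  ≥ 319 → median here
  km 9 (Zone IV, w=40) → cum 425
  km 10 (Zone I, w=150) → cum 575
  km 11 (Zone II, w=8) → cum 583
  km 12 (Zone VIII, w=55) → cum 638
Optimal location: km 5.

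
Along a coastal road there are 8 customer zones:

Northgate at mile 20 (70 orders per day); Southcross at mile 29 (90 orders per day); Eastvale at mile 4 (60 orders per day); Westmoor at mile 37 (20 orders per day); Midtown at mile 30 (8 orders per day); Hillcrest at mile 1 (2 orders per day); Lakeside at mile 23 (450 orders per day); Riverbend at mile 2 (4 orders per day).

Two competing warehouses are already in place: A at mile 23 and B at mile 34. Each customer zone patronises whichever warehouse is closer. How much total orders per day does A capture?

The indifferent point is the midpoint (23+34)/2 = 28.5; customer zones left of it (closer to A at 23) go to A, those right go to B.
  Hillcrest at 1 (w=2) → A
  Riverbend at 2 (w=4) → A
  Eastvale at 4 (w=60) → A
  Northgate at 20 (w=70) → A
  Lakeside at 23 (w=450) → A
  Southcross at 29 (w=90) → B
  Midtown at 30 (w=8) → B
  Westmoor at 37 (w=20) → B
A captures 586; B captures 118.

586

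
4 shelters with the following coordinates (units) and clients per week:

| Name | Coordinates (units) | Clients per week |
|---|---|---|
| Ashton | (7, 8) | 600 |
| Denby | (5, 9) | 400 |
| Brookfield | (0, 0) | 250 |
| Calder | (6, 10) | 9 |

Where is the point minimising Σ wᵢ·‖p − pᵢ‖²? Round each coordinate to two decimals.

The minimiser of Σwᵢ‖p−pᵢ‖² is the weighted centroid p* = (Σwᵢpᵢ)/(Σwᵢ).
Σwᵢ = 1259.
Σwᵢxᵢ = 600·7 + 400·5 + 250·0 + 9·6 = 6254.
Σwᵢyᵢ = 600·8 + 400·9 + 250·0 + 9·10 = 8490.
x* = 6254/1259 = 4.97, y* = 8490/1259 = 6.74.

(4.97, 6.74)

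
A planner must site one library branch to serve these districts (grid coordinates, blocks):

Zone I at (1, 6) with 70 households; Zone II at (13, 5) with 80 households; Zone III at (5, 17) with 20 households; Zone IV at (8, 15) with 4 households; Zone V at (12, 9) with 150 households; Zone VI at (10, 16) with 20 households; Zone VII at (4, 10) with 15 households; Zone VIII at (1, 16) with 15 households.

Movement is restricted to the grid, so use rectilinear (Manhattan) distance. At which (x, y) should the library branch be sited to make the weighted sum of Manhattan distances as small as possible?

(12, 9)

Manhattan distance separates: Σwᵢ(|x−xᵢ|+|y−yᵢ|) = Σwᵢ|x−xᵢ| + Σwᵢ|y−yᵢ|, so x and y are optimised independently as 1-D weighted medians.
Total weight W = 374; half = 187.
x-coordinate, sorted with cumulative weight:
  x=1 (Zone I, w=70) cum 70
  x=1 (Zone VIII, w=15) cum 85
  x=4 (Zone VII, w=15) cum 100
  x=5 (Zone III, w=20) cum 120
  x=8 (Zone IV, w=4) cum 124
  x=10 (Zone VI, w=20) cum 144
  x=12 (Zone V, w=150) cum 294  ← median
  x=13 (Zone II, w=80) cum 374
⇒ x* = 12
y-coordinate, sorted with cumulative weight:
  y=5 (Zone II, w=80) cum 80
  y=6 (Zone I, w=70) cum 150
  y=9 (Zone V, w=150) cum 300  ← median
  y=10 (Zone VII, w=15) cum 315
  y=15 (Zone IV, w=4) cum 319
  y=16 (Zone VI, w=20) cum 339
  y=16 (Zone VIII, w=15) cum 354
  y=17 (Zone III, w=20) cum 374
⇒ y* = 9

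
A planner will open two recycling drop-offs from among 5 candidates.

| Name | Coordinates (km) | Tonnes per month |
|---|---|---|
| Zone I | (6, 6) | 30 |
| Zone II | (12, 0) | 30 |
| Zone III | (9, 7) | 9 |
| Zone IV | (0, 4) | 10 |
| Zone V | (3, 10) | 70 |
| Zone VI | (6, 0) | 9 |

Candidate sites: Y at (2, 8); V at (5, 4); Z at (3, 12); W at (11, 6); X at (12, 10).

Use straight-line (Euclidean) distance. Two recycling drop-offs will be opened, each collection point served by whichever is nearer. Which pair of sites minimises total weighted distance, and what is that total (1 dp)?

Evaluate every pair (each demand assigned to the nearer of the two):
  {V, Z}: total = 581.1
  {Y, V}: total = 592.3
  {Y, W}: total = 608.3
  {Z, W}: total = 648.3
  {Y, X}: total = 754.1
  {V, W}: total = 799.5
  {Y, Z}: total = 847.2
  {Z, X}: total = 869.8
  {V, X}: total = 877.0
  {W, X}: total = 1160.8
Best pair: {V, Z} with total 581.1.

{V, Z}, total 581.1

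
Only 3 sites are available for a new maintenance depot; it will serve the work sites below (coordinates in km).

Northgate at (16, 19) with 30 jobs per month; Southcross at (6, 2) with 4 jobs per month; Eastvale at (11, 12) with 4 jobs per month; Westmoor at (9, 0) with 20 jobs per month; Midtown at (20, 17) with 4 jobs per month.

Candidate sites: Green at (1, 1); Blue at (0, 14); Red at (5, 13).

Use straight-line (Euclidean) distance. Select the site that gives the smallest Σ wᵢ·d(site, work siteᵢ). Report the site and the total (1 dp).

Red, total 778.5 km

Total weighted distance at each candidate:
  Green (1, 1): total = 1043.4
  Blue (0, 14): total = 1015.0
  Red (5, 13): total = 778.5
Minimum is at Red with total 778.5 km.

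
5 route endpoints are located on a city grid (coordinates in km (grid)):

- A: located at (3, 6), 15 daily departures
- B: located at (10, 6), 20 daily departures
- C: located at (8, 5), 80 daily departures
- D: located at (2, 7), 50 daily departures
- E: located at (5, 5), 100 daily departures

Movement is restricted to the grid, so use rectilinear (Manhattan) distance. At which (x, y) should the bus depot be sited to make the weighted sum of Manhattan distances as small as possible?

Manhattan distance separates: Σwᵢ(|x−xᵢ|+|y−yᵢ|) = Σwᵢ|x−xᵢ| + Σwᵢ|y−yᵢ|, so x and y are optimised independently as 1-D weighted medians.
Total weight W = 265; half = 132.5.
x-coordinate, sorted with cumulative weight:
  x=2 (D, w=50) cum 50
  x=3 (A, w=15) cum 65
  x=5 (E, w=100) cum 165  ← median
  x=8 (C, w=80) cum 245
  x=10 (B, w=20) cum 265
⇒ x* = 5
y-coordinate, sorted with cumulative weight:
  y=5 (C, w=80) cum 80
  y=5 (E, w=100) cum 180  ← median
  y=6 (A, w=15) cum 195
  y=6 (B, w=20) cum 215
  y=7 (D, w=50) cum 265
⇒ y* = 5

(5, 5)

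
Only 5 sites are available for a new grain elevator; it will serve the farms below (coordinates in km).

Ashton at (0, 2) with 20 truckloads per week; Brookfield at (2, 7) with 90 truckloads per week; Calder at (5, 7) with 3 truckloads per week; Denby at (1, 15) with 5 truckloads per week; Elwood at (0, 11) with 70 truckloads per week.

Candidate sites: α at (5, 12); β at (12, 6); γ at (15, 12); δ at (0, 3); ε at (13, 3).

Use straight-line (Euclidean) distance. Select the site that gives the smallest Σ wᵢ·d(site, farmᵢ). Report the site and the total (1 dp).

δ, total 1061.9 km

Total weighted distance at each candidate:
  α (5, 12): total = 1145.3
  β (12, 6): total = 2159.7
  γ (15, 12): total = 2771.6
  δ (0, 3): total = 1061.9
  ε (13, 3): total = 2494.4
Minimum is at δ with total 1061.9 km.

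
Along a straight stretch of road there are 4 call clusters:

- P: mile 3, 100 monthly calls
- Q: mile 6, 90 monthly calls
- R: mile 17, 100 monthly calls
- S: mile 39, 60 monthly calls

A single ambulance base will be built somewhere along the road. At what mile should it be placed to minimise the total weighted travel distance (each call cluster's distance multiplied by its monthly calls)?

x = 6

For a sum of weighted absolute distances on a line, the optimum is the weighted median (not the mean). Total weight W = 350; half-weight = 175.
Sort by position and accumulate weight:
  mile 3 (P, w=100) → cum 100
  mile 6 (Q, w=90) → cum 190  ≥ 175 → median here
  mile 17 (R, w=100) → cum 290
  mile 39 (S, w=60) → cum 350
Optimal location: mile 6.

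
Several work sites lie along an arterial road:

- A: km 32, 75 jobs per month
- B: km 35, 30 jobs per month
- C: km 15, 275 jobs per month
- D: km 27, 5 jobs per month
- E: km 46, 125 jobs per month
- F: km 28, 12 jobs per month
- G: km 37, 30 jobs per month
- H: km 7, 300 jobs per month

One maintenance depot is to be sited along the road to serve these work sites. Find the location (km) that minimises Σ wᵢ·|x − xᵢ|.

For a sum of weighted absolute distances on a line, the optimum is the weighted median (not the mean). Total weight W = 852; half-weight = 426.
Sort by position and accumulate weight:
  km 7 (H, w=300) → cum 300
  km 15 (C, w=275) → cum 575  ≥ 426 → median here
  km 27 (D, w=5) → cum 580
  km 28 (F, w=12) → cum 592
  km 32 (A, w=75) → cum 667
  km 35 (B, w=30) → cum 697
  km 37 (G, w=30) → cum 727
  km 46 (E, w=125) → cum 852
Optimal location: km 15.

x = 15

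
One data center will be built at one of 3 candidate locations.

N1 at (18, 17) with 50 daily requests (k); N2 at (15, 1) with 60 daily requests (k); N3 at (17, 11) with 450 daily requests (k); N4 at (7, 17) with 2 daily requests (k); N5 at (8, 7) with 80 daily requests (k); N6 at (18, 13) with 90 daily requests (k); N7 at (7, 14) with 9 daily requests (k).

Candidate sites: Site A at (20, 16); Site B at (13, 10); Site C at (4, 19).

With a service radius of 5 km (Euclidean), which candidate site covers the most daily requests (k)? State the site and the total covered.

Coverage radius r = 5 km; a point is covered iff (Δx)²+(Δy)² ≤ 5² = 25.
  Site A (20, 16): covers {N1, N6} → 140
  Site B (13, 10): covers {N3} → 450
  Site C (4, 19): covers {N4} → 2
Maximum coverage at Site B: 450 daily requests (k).

Site B, covering 450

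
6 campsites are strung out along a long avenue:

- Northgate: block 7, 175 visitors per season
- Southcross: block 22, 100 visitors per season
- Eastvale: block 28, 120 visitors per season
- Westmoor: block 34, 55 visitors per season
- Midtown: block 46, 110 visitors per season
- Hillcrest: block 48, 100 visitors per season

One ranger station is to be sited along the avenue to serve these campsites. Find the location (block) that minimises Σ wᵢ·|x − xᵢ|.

For a sum of weighted absolute distances on a line, the optimum is the weighted median (not the mean). Total weight W = 660; half-weight = 330.
Sort by position and accumulate weight:
  block 7 (Northgate, w=175) → cum 175
  block 22 (Southcross, w=100) → cum 275
  block 28 (Eastvale, w=120) → cum 395  ≥ 330 → median here
  block 34 (Westmoor, w=55) → cum 450
  block 46 (Midtown, w=110) → cum 560
  block 48 (Hillcrest, w=100) → cum 660
Optimal location: block 28.

x = 28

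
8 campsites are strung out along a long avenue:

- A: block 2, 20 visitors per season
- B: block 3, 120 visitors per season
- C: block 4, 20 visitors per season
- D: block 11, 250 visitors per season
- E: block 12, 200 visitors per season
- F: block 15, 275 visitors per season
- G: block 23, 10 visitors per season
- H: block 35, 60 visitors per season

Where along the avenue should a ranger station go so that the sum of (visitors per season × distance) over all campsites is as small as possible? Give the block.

x = 12

For a sum of weighted absolute distances on a line, the optimum is the weighted median (not the mean). Total weight W = 955; half-weight = 477.5.
Sort by position and accumulate weight:
  block 2 (A, w=20) → cum 20
  block 3 (B, w=120) → cum 140
  block 4 (C, w=20) → cum 160
  block 11 (D, w=250) → cum 410
  block 12 (E, w=200) → cum 610  ≥ 477.5 → median here
  block 15 (F, w=275) → cum 885
  block 23 (G, w=10) → cum 895
  block 35 (H, w=60) → cum 955
Optimal location: block 12.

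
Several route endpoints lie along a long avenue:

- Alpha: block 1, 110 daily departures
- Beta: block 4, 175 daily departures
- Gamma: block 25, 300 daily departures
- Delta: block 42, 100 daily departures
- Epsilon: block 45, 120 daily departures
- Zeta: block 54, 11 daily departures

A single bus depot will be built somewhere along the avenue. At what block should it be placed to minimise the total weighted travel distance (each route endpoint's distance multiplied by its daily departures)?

For a sum of weighted absolute distances on a line, the optimum is the weighted median (not the mean). Total weight W = 816; half-weight = 408.
Sort by position and accumulate weight:
  block 1 (Alpha, w=110) → cum 110
  block 4 (Beta, w=175) → cum 285
  block 25 (Gamma, w=300) → cum 585  ≥ 408 → median here
  block 42 (Delta, w=100) → cum 685
  block 45 (Epsilon, w=120) → cum 805
  block 54 (Zeta, w=11) → cum 816
Optimal location: block 25.

x = 25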